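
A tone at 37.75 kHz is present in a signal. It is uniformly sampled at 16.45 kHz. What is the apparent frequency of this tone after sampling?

4.85 kHz

37.75 kHz mod fs = 4.85 kHz.
4.85 kHz ≤ fs/2 = 8.225 kHz, appears at 4.85 kHz.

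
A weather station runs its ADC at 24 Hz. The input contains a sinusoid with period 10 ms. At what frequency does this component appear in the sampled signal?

T = 10 ms → f = 1/T = 100 Hz.
100 Hz mod fs = 4 Hz.
4 Hz ≤ fs/2 = 12 Hz, appears at 4 Hz.

4 Hz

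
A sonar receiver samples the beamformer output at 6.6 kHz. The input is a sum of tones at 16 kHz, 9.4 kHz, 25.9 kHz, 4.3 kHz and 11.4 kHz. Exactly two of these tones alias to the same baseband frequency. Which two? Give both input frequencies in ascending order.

fs/2 = 3.3 kHz.
16 kHz mod fs = 2.8 kHz.
2.8 kHz ≤ fs/2 = 3.3 kHz, appears at 2.8 kHz.
9.4 kHz mod fs = 2.8 kHz.
2.8 kHz ≤ fs/2 = 3.3 kHz, appears at 2.8 kHz.
25.9 kHz mod fs = 6.1 kHz.
6.1 kHz > fs/2 = 3.3 kHz, folds to fs − 6.1 kHz = 0.5 kHz.
4.3 kHz > fs/2 = 3.3 kHz, folds to fs − 4.3 kHz = 2.3 kHz.
11.4 kHz mod fs = 4.8 kHz.
4.8 kHz > fs/2 = 3.3 kHz, folds to fs − 4.8 kHz = 1.8 kHz.
9.4 kHz and 16 kHz both map to 2.8 kHz.

9.4 kHz, 16 kHz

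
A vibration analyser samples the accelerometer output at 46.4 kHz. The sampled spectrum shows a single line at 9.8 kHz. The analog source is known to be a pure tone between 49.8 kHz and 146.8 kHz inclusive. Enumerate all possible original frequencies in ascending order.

56.2 kHz, 83 kHz, 102.6 kHz, 129.4 kHz

Frequencies that alias to 9.8 kHz are k·fs ± 9.8 kHz for integer k ≥ 0.
k=0: 9.8 kHz.
k=1: 36.6 kHz, 56.2 kHz.
k=2: 83 kHz, 102.6 kHz.
k=3: 129.4 kHz, 149 kHz.
k=4: 175.8 kHz, 195.4 kHz.
Within [49.8 kHz, 146.8 kHz]: 56.2 kHz, 83 kHz, 102.6 kHz, 129.4 kHz.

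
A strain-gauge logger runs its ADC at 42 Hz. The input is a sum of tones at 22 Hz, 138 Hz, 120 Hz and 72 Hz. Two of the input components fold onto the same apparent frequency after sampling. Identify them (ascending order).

72 Hz, 138 Hz

fs/2 = 21 Hz.
22 Hz > fs/2 = 21 Hz, folds to fs − 22 Hz = 20 Hz.
138 Hz mod fs = 12 Hz.
12 Hz ≤ fs/2 = 21 Hz, appears at 12 Hz.
120 Hz mod fs = 36 Hz.
36 Hz > fs/2 = 21 Hz, folds to fs − 36 Hz = 6 Hz.
72 Hz mod fs = 30 Hz.
30 Hz > fs/2 = 21 Hz, folds to fs − 30 Hz = 12 Hz.
72 Hz and 138 Hz both map to 12 Hz.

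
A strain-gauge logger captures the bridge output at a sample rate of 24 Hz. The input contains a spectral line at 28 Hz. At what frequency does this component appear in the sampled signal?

4 Hz

28 Hz mod fs = 4 Hz.
4 Hz ≤ fs/2 = 12 Hz, appears at 4 Hz.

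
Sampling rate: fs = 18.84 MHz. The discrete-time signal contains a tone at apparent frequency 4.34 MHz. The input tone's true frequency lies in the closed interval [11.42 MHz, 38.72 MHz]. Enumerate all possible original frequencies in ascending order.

14.5 MHz, 23.18 MHz, 33.34 MHz

Frequencies that alias to 4.34 MHz are k·fs ± 4.34 MHz for integer k ≥ 0.
k=0: 4.34 MHz.
k=1: 14.5 MHz, 23.18 MHz.
k=2: 33.34 MHz, 42.02 MHz.
k=3: 52.18 MHz, 60.86 MHz.
Within [11.42 MHz, 38.72 MHz]: 14.5 MHz, 23.18 MHz, 33.34 MHz.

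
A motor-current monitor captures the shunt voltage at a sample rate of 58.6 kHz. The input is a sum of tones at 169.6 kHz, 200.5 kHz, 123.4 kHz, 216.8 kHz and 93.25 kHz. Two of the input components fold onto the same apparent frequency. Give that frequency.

fs/2 = 29.3 kHz.
169.6 kHz mod fs = 52.4 kHz.
52.4 kHz > fs/2 = 29.3 kHz, folds to fs − 52.4 kHz = 6.2 kHz.
200.5 kHz mod fs = 24.7 kHz.
24.7 kHz ≤ fs/2 = 29.3 kHz, appears at 24.7 kHz.
123.4 kHz mod fs = 6.2 kHz.
6.2 kHz ≤ fs/2 = 29.3 kHz, appears at 6.2 kHz.
216.8 kHz mod fs = 41 kHz.
41 kHz > fs/2 = 29.3 kHz, folds to fs − 41 kHz = 17.6 kHz.
93.25 kHz mod fs = 34.65 kHz.
34.65 kHz > fs/2 = 29.3 kHz, folds to fs − 34.65 kHz = 23.95 kHz.
123.4 kHz and 169.6 kHz both map to 6.2 kHz.

6.2 kHz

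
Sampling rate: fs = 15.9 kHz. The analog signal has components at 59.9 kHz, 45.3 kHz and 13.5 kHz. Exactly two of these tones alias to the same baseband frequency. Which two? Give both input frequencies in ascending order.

fs/2 = 7.95 kHz.
59.9 kHz mod fs = 12.2 kHz.
12.2 kHz > fs/2 = 7.95 kHz, folds to fs − 12.2 kHz = 3.7 kHz.
45.3 kHz mod fs = 13.5 kHz.
13.5 kHz > fs/2 = 7.95 kHz, folds to fs − 13.5 kHz = 2.4 kHz.
13.5 kHz > fs/2 = 7.95 kHz, folds to fs − 13.5 kHz = 2.4 kHz.
13.5 kHz and 45.3 kHz both map to 2.4 kHz.

13.5 kHz, 45.3 kHz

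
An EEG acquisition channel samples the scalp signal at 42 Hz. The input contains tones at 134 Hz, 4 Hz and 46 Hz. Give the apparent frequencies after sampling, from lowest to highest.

fs/2 = 21 Hz.
134 Hz mod fs = 8 Hz.
8 Hz ≤ fs/2 = 21 Hz, appears at 8 Hz.
4 Hz ≤ fs/2 = 21 Hz, passes unchanged.
46 Hz mod fs = 4 Hz.
4 Hz ≤ fs/2 = 21 Hz, appears at 4 Hz.
Distinct values: {4 Hz, 8 Hz}.

4 Hz, 8 Hz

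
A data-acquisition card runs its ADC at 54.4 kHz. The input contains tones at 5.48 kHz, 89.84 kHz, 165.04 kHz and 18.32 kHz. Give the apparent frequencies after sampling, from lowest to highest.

1.84 kHz, 5.48 kHz, 18.32 kHz, 18.96 kHz

fs/2 = 27.2 kHz.
5.48 kHz ≤ fs/2 = 27.2 kHz, passes unchanged.
89.84 kHz mod fs = 35.44 kHz.
35.44 kHz > fs/2 = 27.2 kHz, folds to fs − 35.44 kHz = 18.96 kHz.
165.04 kHz mod fs = 1.84 kHz.
1.84 kHz ≤ fs/2 = 27.2 kHz, appears at 1.84 kHz.
18.32 kHz ≤ fs/2 = 27.2 kHz, passes unchanged.
Distinct values: {1.84 kHz, 5.48 kHz, 18.32 kHz, 18.96 kHz}.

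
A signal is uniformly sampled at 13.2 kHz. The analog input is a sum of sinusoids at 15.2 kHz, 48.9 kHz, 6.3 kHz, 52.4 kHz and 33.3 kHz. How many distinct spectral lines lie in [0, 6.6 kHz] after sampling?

4

fs/2 = 6.6 kHz.
15.2 kHz mod fs = 2 kHz.
2 kHz ≤ fs/2 = 6.6 kHz, appears at 2 kHz.
48.9 kHz mod fs = 9.3 kHz.
9.3 kHz > fs/2 = 6.6 kHz, folds to fs − 9.3 kHz = 3.9 kHz.
6.3 kHz ≤ fs/2 = 6.6 kHz, passes unchanged.
52.4 kHz mod fs = 12.8 kHz.
12.8 kHz > fs/2 = 6.6 kHz, folds to fs − 12.8 kHz = 0.4 kHz.
33.3 kHz mod fs = 6.9 kHz.
6.9 kHz > fs/2 = 6.6 kHz, folds to fs − 6.9 kHz = 6.3 kHz.
Distinct values: {0.4 kHz, 2 kHz, 3.9 kHz, 6.3 kHz} → 4.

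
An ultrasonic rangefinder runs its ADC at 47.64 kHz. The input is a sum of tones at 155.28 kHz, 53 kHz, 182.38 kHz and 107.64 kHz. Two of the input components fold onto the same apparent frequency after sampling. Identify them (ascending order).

107.64 kHz, 155.28 kHz

fs/2 = 23.82 kHz.
155.28 kHz mod fs = 12.36 kHz.
12.36 kHz ≤ fs/2 = 23.82 kHz, appears at 12.36 kHz.
53 kHz mod fs = 5.36 kHz.
5.36 kHz ≤ fs/2 = 23.82 kHz, appears at 5.36 kHz.
182.38 kHz mod fs = 39.46 kHz.
39.46 kHz > fs/2 = 23.82 kHz, folds to fs − 39.46 kHz = 8.18 kHz.
107.64 kHz mod fs = 12.36 kHz.
12.36 kHz ≤ fs/2 = 23.82 kHz, appears at 12.36 kHz.
107.64 kHz and 155.28 kHz both map to 12.36 kHz.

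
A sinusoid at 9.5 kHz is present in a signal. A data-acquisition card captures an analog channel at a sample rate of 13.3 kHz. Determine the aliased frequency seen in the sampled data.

9.5 kHz > fs/2 = 6.65 kHz, folds to fs − 9.5 kHz = 3.8 kHz.

3.8 kHz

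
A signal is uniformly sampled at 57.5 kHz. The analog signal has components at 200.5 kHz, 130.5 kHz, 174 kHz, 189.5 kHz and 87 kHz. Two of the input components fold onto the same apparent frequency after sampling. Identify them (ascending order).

87 kHz, 200.5 kHz

fs/2 = 28.75 kHz.
200.5 kHz mod fs = 28 kHz.
28 kHz ≤ fs/2 = 28.75 kHz, appears at 28 kHz.
130.5 kHz mod fs = 15.5 kHz.
15.5 kHz ≤ fs/2 = 28.75 kHz, appears at 15.5 kHz.
174 kHz mod fs = 1.5 kHz.
1.5 kHz ≤ fs/2 = 28.75 kHz, appears at 1.5 kHz.
189.5 kHz mod fs = 17 kHz.
17 kHz ≤ fs/2 = 28.75 kHz, appears at 17 kHz.
87 kHz mod fs = 29.5 kHz.
29.5 kHz > fs/2 = 28.75 kHz, folds to fs − 29.5 kHz = 28 kHz.
87 kHz and 200.5 kHz both map to 28 kHz.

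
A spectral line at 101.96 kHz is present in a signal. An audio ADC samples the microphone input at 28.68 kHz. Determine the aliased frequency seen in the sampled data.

12.76 kHz

101.96 kHz mod fs = 15.92 kHz.
15.92 kHz > fs/2 = 14.34 kHz, folds to fs − 15.92 kHz = 12.76 kHz.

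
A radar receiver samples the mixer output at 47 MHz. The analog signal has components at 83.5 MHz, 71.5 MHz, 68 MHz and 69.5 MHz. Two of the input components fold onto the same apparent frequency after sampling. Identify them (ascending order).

69.5 MHz, 71.5 MHz

fs/2 = 23.5 MHz.
83.5 MHz mod fs = 36.5 MHz.
36.5 MHz > fs/2 = 23.5 MHz, folds to fs − 36.5 MHz = 10.5 MHz.
71.5 MHz mod fs = 24.5 MHz.
24.5 MHz > fs/2 = 23.5 MHz, folds to fs − 24.5 MHz = 22.5 MHz.
68 MHz mod fs = 21 MHz.
21 MHz ≤ fs/2 = 23.5 MHz, appears at 21 MHz.
69.5 MHz mod fs = 22.5 MHz.
22.5 MHz ≤ fs/2 = 23.5 MHz, appears at 22.5 MHz.
69.5 MHz and 71.5 MHz both map to 22.5 MHz.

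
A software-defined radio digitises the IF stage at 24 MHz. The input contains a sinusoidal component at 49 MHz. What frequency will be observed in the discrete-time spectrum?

1 MHz

49 MHz mod fs = 1 MHz.
1 MHz ≤ fs/2 = 12 MHz, appears at 1 MHz.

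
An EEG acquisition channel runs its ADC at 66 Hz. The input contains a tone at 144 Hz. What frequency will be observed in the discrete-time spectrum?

12 Hz

144 Hz mod fs = 12 Hz.
12 Hz ≤ fs/2 = 33 Hz, appears at 12 Hz.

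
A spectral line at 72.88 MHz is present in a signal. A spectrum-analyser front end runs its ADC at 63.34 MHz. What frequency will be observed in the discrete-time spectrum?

9.54 MHz

72.88 MHz mod fs = 9.54 MHz.
9.54 MHz ≤ fs/2 = 31.67 MHz, appears at 9.54 MHz.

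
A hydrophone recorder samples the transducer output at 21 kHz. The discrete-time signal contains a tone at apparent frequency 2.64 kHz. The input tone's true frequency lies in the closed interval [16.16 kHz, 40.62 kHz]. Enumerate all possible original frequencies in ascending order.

Frequencies that alias to 2.64 kHz are k·fs ± 2.64 kHz for integer k ≥ 0.
k=0: 2.64 kHz.
k=1: 18.36 kHz, 23.64 kHz.
k=2: 39.36 kHz, 44.64 kHz.
k=3: 60.36 kHz, 65.64 kHz.
Within [16.16 kHz, 40.62 kHz]: 18.36 kHz, 23.64 kHz, 39.36 kHz.

18.36 kHz, 23.64 kHz, 39.36 kHz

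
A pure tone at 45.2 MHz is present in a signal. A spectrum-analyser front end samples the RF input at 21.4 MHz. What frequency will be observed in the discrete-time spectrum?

2.4 MHz

45.2 MHz mod fs = 2.4 MHz.
2.4 MHz ≤ fs/2 = 10.7 MHz, appears at 2.4 MHz.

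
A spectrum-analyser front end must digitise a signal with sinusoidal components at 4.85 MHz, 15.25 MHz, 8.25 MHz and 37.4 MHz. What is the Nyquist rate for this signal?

Highest-frequency component: 37.4 MHz.
Nyquist rate = 2 × 37.4 MHz = 74.8 MHz.

74.8 MHz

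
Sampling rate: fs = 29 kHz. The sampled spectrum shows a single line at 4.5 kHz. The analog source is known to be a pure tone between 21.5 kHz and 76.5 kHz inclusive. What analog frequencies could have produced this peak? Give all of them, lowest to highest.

Frequencies that alias to 4.5 kHz are k·fs ± 4.5 kHz for integer k ≥ 0.
k=0: 4.5 kHz.
k=1: 24.5 kHz, 33.5 kHz.
k=2: 53.5 kHz, 62.5 kHz.
k=3: 82.5 kHz, 91.5 kHz.
Within [21.5 kHz, 76.5 kHz]: 24.5 kHz, 33.5 kHz, 53.5 kHz, 62.5 kHz.

24.5 kHz, 33.5 kHz, 53.5 kHz, 62.5 kHz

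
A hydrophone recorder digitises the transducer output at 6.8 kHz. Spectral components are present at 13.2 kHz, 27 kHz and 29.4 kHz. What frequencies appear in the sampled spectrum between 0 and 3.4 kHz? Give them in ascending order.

fs/2 = 3.4 kHz.
13.2 kHz mod fs = 6.4 kHz.
6.4 kHz > fs/2 = 3.4 kHz, folds to fs − 6.4 kHz = 0.4 kHz.
27 kHz mod fs = 6.6 kHz.
6.6 kHz > fs/2 = 3.4 kHz, folds to fs − 6.6 kHz = 0.2 kHz.
29.4 kHz mod fs = 2.2 kHz.
2.2 kHz ≤ fs/2 = 3.4 kHz, appears at 2.2 kHz.
Distinct values: {0.2 kHz, 0.4 kHz, 2.2 kHz}.

0.2 kHz, 0.4 kHz, 2.2 kHz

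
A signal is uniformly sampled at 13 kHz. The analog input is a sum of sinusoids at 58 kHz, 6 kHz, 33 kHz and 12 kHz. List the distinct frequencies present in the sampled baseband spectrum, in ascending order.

1 kHz, 6 kHz

fs/2 = 6.5 kHz.
58 kHz mod fs = 6 kHz.
6 kHz ≤ fs/2 = 6.5 kHz, appears at 6 kHz.
6 kHz ≤ fs/2 = 6.5 kHz, passes unchanged.
33 kHz mod fs = 7 kHz.
7 kHz > fs/2 = 6.5 kHz, folds to fs − 7 kHz = 6 kHz.
12 kHz > fs/2 = 6.5 kHz, folds to fs − 12 kHz = 1 kHz.
Distinct values: {1 kHz, 6 kHz}.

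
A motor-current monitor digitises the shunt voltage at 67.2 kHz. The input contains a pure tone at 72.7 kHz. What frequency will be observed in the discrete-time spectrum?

5.5 kHz

72.7 kHz mod fs = 5.5 kHz.
5.5 kHz ≤ fs/2 = 33.6 kHz, appears at 5.5 kHz.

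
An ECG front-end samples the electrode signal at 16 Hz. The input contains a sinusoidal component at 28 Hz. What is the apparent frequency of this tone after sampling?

28 Hz mod fs = 12 Hz.
12 Hz > fs/2 = 8 Hz, folds to fs − 12 Hz = 4 Hz.

4 Hz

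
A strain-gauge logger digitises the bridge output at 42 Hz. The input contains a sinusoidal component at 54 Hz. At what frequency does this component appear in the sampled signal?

54 Hz mod fs = 12 Hz.
12 Hz ≤ fs/2 = 21 Hz, appears at 12 Hz.

12 Hz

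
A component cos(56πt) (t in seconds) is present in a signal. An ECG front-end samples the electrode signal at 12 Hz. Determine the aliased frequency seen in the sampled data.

ω = 56π rad/s → f = ω/(2π) = 28 Hz.
28 Hz mod fs = 4 Hz.
4 Hz ≤ fs/2 = 6 Hz, appears at 4 Hz.

4 Hz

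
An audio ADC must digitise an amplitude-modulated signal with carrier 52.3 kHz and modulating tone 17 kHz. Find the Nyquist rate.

138.6 kHz

AM sidebands sit at fc ± fm = 35.3 kHz and 69.3 kHz.
Highest-frequency component: 69.3 kHz.
Nyquist rate = 2 × 69.3 kHz = 138.6 kHz.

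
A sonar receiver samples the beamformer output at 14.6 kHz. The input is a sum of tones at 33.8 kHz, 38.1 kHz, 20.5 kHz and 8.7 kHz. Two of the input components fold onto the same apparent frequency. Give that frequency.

5.9 kHz

fs/2 = 7.3 kHz.
33.8 kHz mod fs = 4.6 kHz.
4.6 kHz ≤ fs/2 = 7.3 kHz, appears at 4.6 kHz.
38.1 kHz mod fs = 8.9 kHz.
8.9 kHz > fs/2 = 7.3 kHz, folds to fs − 8.9 kHz = 5.7 kHz.
20.5 kHz mod fs = 5.9 kHz.
5.9 kHz ≤ fs/2 = 7.3 kHz, appears at 5.9 kHz.
8.7 kHz > fs/2 = 7.3 kHz, folds to fs − 8.7 kHz = 5.9 kHz.
8.7 kHz and 20.5 kHz both map to 5.9 kHz.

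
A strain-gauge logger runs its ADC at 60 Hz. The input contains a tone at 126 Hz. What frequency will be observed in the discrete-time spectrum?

6 Hz

126 Hz mod fs = 6 Hz.
6 Hz ≤ fs/2 = 30 Hz, appears at 6 Hz.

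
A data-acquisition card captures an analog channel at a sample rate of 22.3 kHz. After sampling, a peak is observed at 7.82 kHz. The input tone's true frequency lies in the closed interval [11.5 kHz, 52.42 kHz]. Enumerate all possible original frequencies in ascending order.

Frequencies that alias to 7.82 kHz are k·fs ± 7.82 kHz for integer k ≥ 0.
k=0: 7.82 kHz.
k=1: 14.48 kHz, 30.12 kHz.
k=2: 36.78 kHz, 52.42 kHz.
k=3: 59.08 kHz, 74.72 kHz.
Within [11.5 kHz, 52.42 kHz]: 14.48 kHz, 30.12 kHz, 36.78 kHz, 52.42 kHz.

14.48 kHz, 30.12 kHz, 36.78 kHz, 52.42 kHz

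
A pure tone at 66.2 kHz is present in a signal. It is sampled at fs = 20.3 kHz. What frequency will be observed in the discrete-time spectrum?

5.3 kHz

66.2 kHz mod fs = 5.3 kHz.
5.3 kHz ≤ fs/2 = 10.15 kHz, appears at 5.3 kHz.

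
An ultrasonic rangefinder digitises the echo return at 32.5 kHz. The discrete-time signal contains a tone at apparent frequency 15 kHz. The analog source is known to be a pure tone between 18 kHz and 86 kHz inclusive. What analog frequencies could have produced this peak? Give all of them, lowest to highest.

47.5 kHz, 50 kHz, 80 kHz, 82.5 kHz

Frequencies that alias to 15 kHz are k·fs ± 15 kHz for integer k ≥ 0.
k=0: 15 kHz.
k=1: 17.5 kHz, 47.5 kHz.
k=2: 50 kHz, 80 kHz.
k=3: 82.5 kHz, 112.5 kHz.
k=4: 115 kHz, 145 kHz.
Within [18 kHz, 86 kHz]: 47.5 kHz, 50 kHz, 80 kHz, 82.5 kHz.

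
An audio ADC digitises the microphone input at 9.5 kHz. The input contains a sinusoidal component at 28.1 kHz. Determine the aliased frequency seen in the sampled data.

0.4 kHz

28.1 kHz mod fs = 9.1 kHz.
9.1 kHz > fs/2 = 4.75 kHz, folds to fs − 9.1 kHz = 0.4 kHz.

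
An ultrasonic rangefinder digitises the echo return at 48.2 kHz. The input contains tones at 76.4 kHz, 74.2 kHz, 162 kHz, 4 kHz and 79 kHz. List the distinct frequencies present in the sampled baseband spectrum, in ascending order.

4 kHz, 17.4 kHz, 20 kHz, 22.2 kHz

fs/2 = 24.1 kHz.
76.4 kHz mod fs = 28.2 kHz.
28.2 kHz > fs/2 = 24.1 kHz, folds to fs − 28.2 kHz = 20 kHz.
74.2 kHz mod fs = 26 kHz.
26 kHz > fs/2 = 24.1 kHz, folds to fs − 26 kHz = 22.2 kHz.
162 kHz mod fs = 17.4 kHz.
17.4 kHz ≤ fs/2 = 24.1 kHz, appears at 17.4 kHz.
4 kHz ≤ fs/2 = 24.1 kHz, passes unchanged.
79 kHz mod fs = 30.8 kHz.
30.8 kHz > fs/2 = 24.1 kHz, folds to fs − 30.8 kHz = 17.4 kHz.
Distinct values: {4 kHz, 17.4 kHz, 20 kHz, 22.2 kHz}.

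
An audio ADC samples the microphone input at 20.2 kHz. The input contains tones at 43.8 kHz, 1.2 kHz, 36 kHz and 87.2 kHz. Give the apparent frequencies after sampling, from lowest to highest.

fs/2 = 10.1 kHz.
43.8 kHz mod fs = 3.4 kHz.
3.4 kHz ≤ fs/2 = 10.1 kHz, appears at 3.4 kHz.
1.2 kHz ≤ fs/2 = 10.1 kHz, passes unchanged.
36 kHz mod fs = 15.8 kHz.
15.8 kHz > fs/2 = 10.1 kHz, folds to fs − 15.8 kHz = 4.4 kHz.
87.2 kHz mod fs = 6.4 kHz.
6.4 kHz ≤ fs/2 = 10.1 kHz, appears at 6.4 kHz.
Distinct values: {1.2 kHz, 3.4 kHz, 4.4 kHz, 6.4 kHz}.

1.2 kHz, 3.4 kHz, 4.4 kHz, 6.4 kHz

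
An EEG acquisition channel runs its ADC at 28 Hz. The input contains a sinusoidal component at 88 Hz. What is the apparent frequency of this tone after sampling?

4 Hz

88 Hz mod fs = 4 Hz.
4 Hz ≤ fs/2 = 14 Hz, appears at 4 Hz.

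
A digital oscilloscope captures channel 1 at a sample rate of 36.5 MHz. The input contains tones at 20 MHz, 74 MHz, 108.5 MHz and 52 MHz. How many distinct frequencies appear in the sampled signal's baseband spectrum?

3

fs/2 = 18.25 MHz.
20 MHz > fs/2 = 18.25 MHz, folds to fs − 20 MHz = 16.5 MHz.
74 MHz mod fs = 1 MHz.
1 MHz ≤ fs/2 = 18.25 MHz, appears at 1 MHz.
108.5 MHz mod fs = 35.5 MHz.
35.5 MHz > fs/2 = 18.25 MHz, folds to fs − 35.5 MHz = 1 MHz.
52 MHz mod fs = 15.5 MHz.
15.5 MHz ≤ fs/2 = 18.25 MHz, appears at 15.5 MHz.
Distinct values: {1 MHz, 15.5 MHz, 16.5 MHz} → 3.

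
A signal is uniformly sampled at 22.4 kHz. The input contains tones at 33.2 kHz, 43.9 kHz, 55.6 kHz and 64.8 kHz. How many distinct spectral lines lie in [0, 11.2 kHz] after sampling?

3

fs/2 = 11.2 kHz.
33.2 kHz mod fs = 10.8 kHz.
10.8 kHz ≤ fs/2 = 11.2 kHz, appears at 10.8 kHz.
43.9 kHz mod fs = 21.5 kHz.
21.5 kHz > fs/2 = 11.2 kHz, folds to fs − 21.5 kHz = 0.9 kHz.
55.6 kHz mod fs = 10.8 kHz.
10.8 kHz ≤ fs/2 = 11.2 kHz, appears at 10.8 kHz.
64.8 kHz mod fs = 20 kHz.
20 kHz > fs/2 = 11.2 kHz, folds to fs − 20 kHz = 2.4 kHz.
Distinct values: {0.9 kHz, 2.4 kHz, 10.8 kHz} → 3.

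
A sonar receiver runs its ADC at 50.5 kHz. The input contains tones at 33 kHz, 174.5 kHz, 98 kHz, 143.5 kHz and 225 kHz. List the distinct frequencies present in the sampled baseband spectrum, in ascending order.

fs/2 = 25.25 kHz.
33 kHz > fs/2 = 25.25 kHz, folds to fs − 33 kHz = 17.5 kHz.
174.5 kHz mod fs = 23 kHz.
23 kHz ≤ fs/2 = 25.25 kHz, appears at 23 kHz.
98 kHz mod fs = 47.5 kHz.
47.5 kHz > fs/2 = 25.25 kHz, folds to fs − 47.5 kHz = 3 kHz.
143.5 kHz mod fs = 42.5 kHz.
42.5 kHz > fs/2 = 25.25 kHz, folds to fs − 42.5 kHz = 8 kHz.
225 kHz mod fs = 23 kHz.
23 kHz ≤ fs/2 = 25.25 kHz, appears at 23 kHz.
Distinct values: {3 kHz, 8 kHz, 17.5 kHz, 23 kHz}.

3 kHz, 8 kHz, 17.5 kHz, 23 kHz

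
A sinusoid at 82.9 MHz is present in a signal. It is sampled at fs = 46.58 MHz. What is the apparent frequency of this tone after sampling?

10.26 MHz

82.9 MHz mod fs = 36.32 MHz.
36.32 MHz > fs/2 = 23.29 MHz, folds to fs − 36.32 MHz = 10.26 MHz.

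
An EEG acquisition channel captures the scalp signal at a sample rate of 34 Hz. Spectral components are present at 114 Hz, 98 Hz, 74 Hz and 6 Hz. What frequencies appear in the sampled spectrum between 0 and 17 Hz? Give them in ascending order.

4 Hz, 6 Hz, 12 Hz

fs/2 = 17 Hz.
114 Hz mod fs = 12 Hz.
12 Hz ≤ fs/2 = 17 Hz, appears at 12 Hz.
98 Hz mod fs = 30 Hz.
30 Hz > fs/2 = 17 Hz, folds to fs − 30 Hz = 4 Hz.
74 Hz mod fs = 6 Hz.
6 Hz ≤ fs/2 = 17 Hz, appears at 6 Hz.
6 Hz ≤ fs/2 = 17 Hz, passes unchanged.
Distinct values: {4 Hz, 6 Hz, 12 Hz}.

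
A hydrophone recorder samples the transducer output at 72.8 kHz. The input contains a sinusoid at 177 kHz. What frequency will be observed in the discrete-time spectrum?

31.4 kHz

177 kHz mod fs = 31.4 kHz.
31.4 kHz ≤ fs/2 = 36.4 kHz, appears at 31.4 kHz.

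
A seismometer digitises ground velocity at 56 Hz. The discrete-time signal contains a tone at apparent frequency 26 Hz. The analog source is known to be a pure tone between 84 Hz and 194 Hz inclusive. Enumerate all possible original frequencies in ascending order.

Frequencies that alias to 26 Hz are k·fs ± 26 Hz for integer k ≥ 0.
k=0: 26 Hz.
k=1: 30 Hz, 82 Hz.
k=2: 86 Hz, 138 Hz.
k=3: 142 Hz, 194 Hz.
k=4: 198 Hz, 250 Hz.
Within [84 Hz, 194 Hz]: 86 Hz, 138 Hz, 142 Hz, 194 Hz.

86 Hz, 138 Hz, 142 Hz, 194 Hz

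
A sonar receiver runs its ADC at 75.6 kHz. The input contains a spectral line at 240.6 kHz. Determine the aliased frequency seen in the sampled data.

240.6 kHz mod fs = 13.8 kHz.
13.8 kHz ≤ fs/2 = 37.8 kHz, appears at 13.8 kHz.

13.8 kHz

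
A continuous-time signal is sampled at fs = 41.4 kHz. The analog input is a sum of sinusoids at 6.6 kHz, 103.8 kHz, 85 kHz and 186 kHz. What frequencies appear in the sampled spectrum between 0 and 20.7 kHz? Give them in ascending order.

2.2 kHz, 6.6 kHz, 20.4 kHz

fs/2 = 20.7 kHz.
6.6 kHz ≤ fs/2 = 20.7 kHz, passes unchanged.
103.8 kHz mod fs = 21 kHz.
21 kHz > fs/2 = 20.7 kHz, folds to fs − 21 kHz = 20.4 kHz.
85 kHz mod fs = 2.2 kHz.
2.2 kHz ≤ fs/2 = 20.7 kHz, appears at 2.2 kHz.
186 kHz mod fs = 20.4 kHz.
20.4 kHz ≤ fs/2 = 20.7 kHz, appears at 20.4 kHz.
Distinct values: {2.2 kHz, 6.6 kHz, 20.4 kHz}.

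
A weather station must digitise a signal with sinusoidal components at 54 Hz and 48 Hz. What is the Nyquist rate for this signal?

108 Hz

Highest-frequency component: 54 Hz.
Nyquist rate = 2 × 54 Hz = 108 Hz.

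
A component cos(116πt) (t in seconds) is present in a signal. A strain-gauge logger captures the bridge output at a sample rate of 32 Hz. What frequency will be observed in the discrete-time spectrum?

6 Hz

ω = 116π rad/s → f = ω/(2π) = 58 Hz.
58 Hz mod fs = 26 Hz.
26 Hz > fs/2 = 16 Hz, folds to fs − 26 Hz = 6 Hz.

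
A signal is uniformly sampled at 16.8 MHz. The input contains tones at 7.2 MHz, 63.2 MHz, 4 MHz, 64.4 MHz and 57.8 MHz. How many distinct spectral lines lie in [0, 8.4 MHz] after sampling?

4

fs/2 = 8.4 MHz.
7.2 MHz ≤ fs/2 = 8.4 MHz, passes unchanged.
63.2 MHz mod fs = 12.8 MHz.
12.8 MHz > fs/2 = 8.4 MHz, folds to fs − 12.8 MHz = 4 MHz.
4 MHz ≤ fs/2 = 8.4 MHz, passes unchanged.
64.4 MHz mod fs = 14 MHz.
14 MHz > fs/2 = 8.4 MHz, folds to fs − 14 MHz = 2.8 MHz.
57.8 MHz mod fs = 7.4 MHz.
7.4 MHz ≤ fs/2 = 8.4 MHz, appears at 7.4 MHz.
Distinct values: {2.8 MHz, 4 MHz, 7.2 MHz, 7.4 MHz} → 4.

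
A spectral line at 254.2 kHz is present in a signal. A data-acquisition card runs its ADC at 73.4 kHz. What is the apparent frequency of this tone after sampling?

34 kHz

254.2 kHz mod fs = 34 kHz.
34 kHz ≤ fs/2 = 36.7 kHz, appears at 34 kHz.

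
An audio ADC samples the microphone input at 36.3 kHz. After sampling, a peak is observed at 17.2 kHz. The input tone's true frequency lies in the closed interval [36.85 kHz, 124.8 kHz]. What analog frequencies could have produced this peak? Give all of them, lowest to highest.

53.5 kHz, 55.4 kHz, 89.8 kHz, 91.7 kHz

Frequencies that alias to 17.2 kHz are k·fs ± 17.2 kHz for integer k ≥ 0.
k=0: 17.2 kHz.
k=1: 19.1 kHz, 53.5 kHz.
k=2: 55.4 kHz, 89.8 kHz.
k=3: 91.7 kHz, 126.1 kHz.
k=4: 128 kHz, 162.4 kHz.
Within [36.85 kHz, 124.8 kHz]: 53.5 kHz, 55.4 kHz, 89.8 kHz, 91.7 kHz.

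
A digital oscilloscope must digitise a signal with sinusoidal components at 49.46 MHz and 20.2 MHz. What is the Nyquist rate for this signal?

Highest-frequency component: 49.46 MHz.
Nyquist rate = 2 × 49.46 MHz = 98.92 MHz.

98.92 MHz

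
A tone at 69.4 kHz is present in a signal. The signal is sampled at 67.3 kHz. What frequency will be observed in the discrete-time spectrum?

69.4 kHz mod fs = 2.1 kHz.
2.1 kHz ≤ fs/2 = 33.65 kHz, appears at 2.1 kHz.

2.1 kHz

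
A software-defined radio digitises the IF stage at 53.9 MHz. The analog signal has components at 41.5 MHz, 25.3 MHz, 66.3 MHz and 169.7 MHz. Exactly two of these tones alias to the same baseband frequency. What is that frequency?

fs/2 = 26.95 MHz.
41.5 MHz > fs/2 = 26.95 MHz, folds to fs − 41.5 MHz = 12.4 MHz.
25.3 MHz ≤ fs/2 = 26.95 MHz, passes unchanged.
66.3 MHz mod fs = 12.4 MHz.
12.4 MHz ≤ fs/2 = 26.95 MHz, appears at 12.4 MHz.
169.7 MHz mod fs = 8 MHz.
8 MHz ≤ fs/2 = 26.95 MHz, appears at 8 MHz.
41.5 MHz and 66.3 MHz both map to 12.4 MHz.

12.4 MHz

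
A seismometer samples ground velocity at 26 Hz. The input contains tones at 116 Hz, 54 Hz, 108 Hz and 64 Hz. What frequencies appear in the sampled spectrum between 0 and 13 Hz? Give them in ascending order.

2 Hz, 4 Hz, 12 Hz

fs/2 = 13 Hz.
116 Hz mod fs = 12 Hz.
12 Hz ≤ fs/2 = 13 Hz, appears at 12 Hz.
54 Hz mod fs = 2 Hz.
2 Hz ≤ fs/2 = 13 Hz, appears at 2 Hz.
108 Hz mod fs = 4 Hz.
4 Hz ≤ fs/2 = 13 Hz, appears at 4 Hz.
64 Hz mod fs = 12 Hz.
12 Hz ≤ fs/2 = 13 Hz, appears at 12 Hz.
Distinct values: {2 Hz, 4 Hz, 12 Hz}.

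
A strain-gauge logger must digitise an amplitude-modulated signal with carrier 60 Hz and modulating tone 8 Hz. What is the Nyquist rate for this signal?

AM sidebands sit at fc ± fm = 52 Hz and 68 Hz.
Highest-frequency component: 68 Hz.
Nyquist rate = 2 × 68 Hz = 136 Hz.

136 Hz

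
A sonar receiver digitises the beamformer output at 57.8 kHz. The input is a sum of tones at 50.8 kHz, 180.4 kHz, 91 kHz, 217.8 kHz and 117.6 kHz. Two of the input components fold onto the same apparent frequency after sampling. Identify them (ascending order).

50.8 kHz, 180.4 kHz

fs/2 = 28.9 kHz.
50.8 kHz > fs/2 = 28.9 kHz, folds to fs − 50.8 kHz = 7 kHz.
180.4 kHz mod fs = 7 kHz.
7 kHz ≤ fs/2 = 28.9 kHz, appears at 7 kHz.
91 kHz mod fs = 33.2 kHz.
33.2 kHz > fs/2 = 28.9 kHz, folds to fs − 33.2 kHz = 24.6 kHz.
217.8 kHz mod fs = 44.4 kHz.
44.4 kHz > fs/2 = 28.9 kHz, folds to fs − 44.4 kHz = 13.4 kHz.
117.6 kHz mod fs = 2 kHz.
2 kHz ≤ fs/2 = 28.9 kHz, appears at 2 kHz.
50.8 kHz and 180.4 kHz both map to 7 kHz.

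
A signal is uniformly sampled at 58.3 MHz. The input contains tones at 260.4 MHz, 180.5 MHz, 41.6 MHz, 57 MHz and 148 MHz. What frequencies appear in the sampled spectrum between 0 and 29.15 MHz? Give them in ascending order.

fs/2 = 29.15 MHz.
260.4 MHz mod fs = 27.2 MHz.
27.2 MHz ≤ fs/2 = 29.15 MHz, appears at 27.2 MHz.
180.5 MHz mod fs = 5.6 MHz.
5.6 MHz ≤ fs/2 = 29.15 MHz, appears at 5.6 MHz.
41.6 MHz > fs/2 = 29.15 MHz, folds to fs − 41.6 MHz = 16.7 MHz.
57 MHz > fs/2 = 29.15 MHz, folds to fs − 57 MHz = 1.3 MHz.
148 MHz mod fs = 31.4 MHz.
31.4 MHz > fs/2 = 29.15 MHz, folds to fs − 31.4 MHz = 26.9 MHz.
Distinct values: {1.3 MHz, 5.6 MHz, 16.7 MHz, 26.9 MHz, 27.2 MHz}.

1.3 MHz, 5.6 MHz, 16.7 MHz, 26.9 MHz, 27.2 MHz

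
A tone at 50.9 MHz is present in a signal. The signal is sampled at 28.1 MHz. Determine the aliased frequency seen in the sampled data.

5.3 MHz

50.9 MHz mod fs = 22.8 MHz.
22.8 MHz > fs/2 = 14.05 MHz, folds to fs − 22.8 MHz = 5.3 MHz.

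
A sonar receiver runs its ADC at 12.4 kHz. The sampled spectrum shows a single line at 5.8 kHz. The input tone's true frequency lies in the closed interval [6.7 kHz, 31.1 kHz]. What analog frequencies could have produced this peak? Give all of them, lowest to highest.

18.2 kHz, 19 kHz, 30.6 kHz

Frequencies that alias to 5.8 kHz are k·fs ± 5.8 kHz for integer k ≥ 0.
k=0: 5.8 kHz.
k=1: 6.6 kHz, 18.2 kHz.
k=2: 19 kHz, 30.6 kHz.
k=3: 31.4 kHz, 43 kHz.
Within [6.7 kHz, 31.1 kHz]: 18.2 kHz, 19 kHz, 30.6 kHz.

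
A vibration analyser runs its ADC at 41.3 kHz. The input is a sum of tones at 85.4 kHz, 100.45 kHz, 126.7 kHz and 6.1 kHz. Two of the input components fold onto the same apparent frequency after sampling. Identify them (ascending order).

fs/2 = 20.65 kHz.
85.4 kHz mod fs = 2.8 kHz.
2.8 kHz ≤ fs/2 = 20.65 kHz, appears at 2.8 kHz.
100.45 kHz mod fs = 17.85 kHz.
17.85 kHz ≤ fs/2 = 20.65 kHz, appears at 17.85 kHz.
126.7 kHz mod fs = 2.8 kHz.
2.8 kHz ≤ fs/2 = 20.65 kHz, appears at 2.8 kHz.
6.1 kHz ≤ fs/2 = 20.65 kHz, passes unchanged.
85.4 kHz and 126.7 kHz both map to 2.8 kHz.

85.4 kHz, 126.7 kHz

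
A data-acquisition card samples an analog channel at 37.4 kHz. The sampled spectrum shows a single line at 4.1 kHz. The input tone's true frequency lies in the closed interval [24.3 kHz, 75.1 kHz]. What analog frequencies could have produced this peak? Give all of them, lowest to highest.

33.3 kHz, 41.5 kHz, 70.7 kHz

Frequencies that alias to 4.1 kHz are k·fs ± 4.1 kHz for integer k ≥ 0.
k=0: 4.1 kHz.
k=1: 33.3 kHz, 41.5 kHz.
k=2: 70.7 kHz, 78.9 kHz.
k=3: 108.1 kHz, 116.3 kHz.
Within [24.3 kHz, 75.1 kHz]: 33.3 kHz, 41.5 kHz, 70.7 kHz.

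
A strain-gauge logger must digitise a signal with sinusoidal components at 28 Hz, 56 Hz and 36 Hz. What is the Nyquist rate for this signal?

Highest-frequency component: 56 Hz.
Nyquist rate = 2 × 56 Hz = 112 Hz.

112 Hz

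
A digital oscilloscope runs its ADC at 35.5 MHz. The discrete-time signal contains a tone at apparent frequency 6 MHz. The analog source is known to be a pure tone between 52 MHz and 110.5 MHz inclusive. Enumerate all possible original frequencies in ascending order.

Frequencies that alias to 6 MHz are k·fs ± 6 MHz for integer k ≥ 0.
k=0: 6 MHz.
k=1: 29.5 MHz, 41.5 MHz.
k=2: 65 MHz, 77 MHz.
k=3: 100.5 MHz, 112.5 MHz.
k=4: 136 MHz, 148 MHz.
Within [52 MHz, 110.5 MHz]: 65 MHz, 77 MHz, 100.5 MHz.

65 MHz, 77 MHz, 100.5 MHz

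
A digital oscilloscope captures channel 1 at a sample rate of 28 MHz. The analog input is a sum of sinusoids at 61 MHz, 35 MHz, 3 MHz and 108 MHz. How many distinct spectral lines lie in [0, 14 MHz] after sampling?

fs/2 = 14 MHz.
61 MHz mod fs = 5 MHz.
5 MHz ≤ fs/2 = 14 MHz, appears at 5 MHz.
35 MHz mod fs = 7 MHz.
7 MHz ≤ fs/2 = 14 MHz, appears at 7 MHz.
3 MHz ≤ fs/2 = 14 MHz, passes unchanged.
108 MHz mod fs = 24 MHz.
24 MHz > fs/2 = 14 MHz, folds to fs − 24 MHz = 4 MHz.
Distinct values: {3 MHz, 4 MHz, 5 MHz, 7 MHz} → 4.

4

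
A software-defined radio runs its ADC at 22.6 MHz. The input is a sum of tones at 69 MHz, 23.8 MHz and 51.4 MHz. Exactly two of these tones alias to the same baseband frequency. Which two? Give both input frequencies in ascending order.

fs/2 = 11.3 MHz.
69 MHz mod fs = 1.2 MHz.
1.2 MHz ≤ fs/2 = 11.3 MHz, appears at 1.2 MHz.
23.8 MHz mod fs = 1.2 MHz.
1.2 MHz ≤ fs/2 = 11.3 MHz, appears at 1.2 MHz.
51.4 MHz mod fs = 6.2 MHz.
6.2 MHz ≤ fs/2 = 11.3 MHz, appears at 6.2 MHz.
23.8 MHz and 69 MHz both map to 1.2 MHz.

23.8 MHz, 69 MHz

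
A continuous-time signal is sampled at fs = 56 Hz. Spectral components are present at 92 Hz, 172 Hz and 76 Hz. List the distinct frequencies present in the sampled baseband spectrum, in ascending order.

fs/2 = 28 Hz.
92 Hz mod fs = 36 Hz.
36 Hz > fs/2 = 28 Hz, folds to fs − 36 Hz = 20 Hz.
172 Hz mod fs = 4 Hz.
4 Hz ≤ fs/2 = 28 Hz, appears at 4 Hz.
76 Hz mod fs = 20 Hz.
20 Hz ≤ fs/2 = 28 Hz, appears at 20 Hz.
Distinct values: {4 Hz, 20 Hz}.

4 Hz, 20 Hz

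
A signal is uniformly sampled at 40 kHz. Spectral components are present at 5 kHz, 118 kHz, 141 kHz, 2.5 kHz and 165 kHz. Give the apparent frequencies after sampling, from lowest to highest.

fs/2 = 20 kHz.
5 kHz ≤ fs/2 = 20 kHz, passes unchanged.
118 kHz mod fs = 38 kHz.
38 kHz > fs/2 = 20 kHz, folds to fs − 38 kHz = 2 kHz.
141 kHz mod fs = 21 kHz.
21 kHz > fs/2 = 20 kHz, folds to fs − 21 kHz = 19 kHz.
2.5 kHz ≤ fs/2 = 20 kHz, passes unchanged.
165 kHz mod fs = 5 kHz.
5 kHz ≤ fs/2 = 20 kHz, appears at 5 kHz.
Distinct values: {2 kHz, 2.5 kHz, 5 kHz, 19 kHz}.

2 kHz, 2.5 kHz, 5 kHz, 19 kHz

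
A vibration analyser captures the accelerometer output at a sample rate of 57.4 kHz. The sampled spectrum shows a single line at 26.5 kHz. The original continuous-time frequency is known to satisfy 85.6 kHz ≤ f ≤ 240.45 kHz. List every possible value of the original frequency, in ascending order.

88.3 kHz, 141.3 kHz, 145.7 kHz, 198.7 kHz, 203.1 kHz

Frequencies that alias to 26.5 kHz are k·fs ± 26.5 kHz for integer k ≥ 0.
k=0: 26.5 kHz.
k=1: 30.9 kHz, 83.9 kHz.
k=2: 88.3 kHz, 141.3 kHz.
k=3: 145.7 kHz, 198.7 kHz.
k=4: 203.1 kHz, 256.1 kHz.
k=5: 260.5 kHz, 313.5 kHz.
Within [85.6 kHz, 240.45 kHz]: 88.3 kHz, 141.3 kHz, 145.7 kHz, 198.7 kHz, 203.1 kHz.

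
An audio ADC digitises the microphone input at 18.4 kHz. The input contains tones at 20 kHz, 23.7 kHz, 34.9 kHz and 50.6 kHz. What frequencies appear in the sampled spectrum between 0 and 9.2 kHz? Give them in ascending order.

1.6 kHz, 1.9 kHz, 4.6 kHz, 5.3 kHz

fs/2 = 9.2 kHz.
20 kHz mod fs = 1.6 kHz.
1.6 kHz ≤ fs/2 = 9.2 kHz, appears at 1.6 kHz.
23.7 kHz mod fs = 5.3 kHz.
5.3 kHz ≤ fs/2 = 9.2 kHz, appears at 5.3 kHz.
34.9 kHz mod fs = 16.5 kHz.
16.5 kHz > fs/2 = 9.2 kHz, folds to fs − 16.5 kHz = 1.9 kHz.
50.6 kHz mod fs = 13.8 kHz.
13.8 kHz > fs/2 = 9.2 kHz, folds to fs − 13.8 kHz = 4.6 kHz.
Distinct values: {1.6 kHz, 1.9 kHz, 4.6 kHz, 5.3 kHz}.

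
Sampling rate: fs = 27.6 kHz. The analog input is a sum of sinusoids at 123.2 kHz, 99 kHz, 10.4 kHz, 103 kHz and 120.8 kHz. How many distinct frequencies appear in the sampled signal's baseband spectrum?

4

fs/2 = 13.8 kHz.
123.2 kHz mod fs = 12.8 kHz.
12.8 kHz ≤ fs/2 = 13.8 kHz, appears at 12.8 kHz.
99 kHz mod fs = 16.2 kHz.
16.2 kHz > fs/2 = 13.8 kHz, folds to fs − 16.2 kHz = 11.4 kHz.
10.4 kHz ≤ fs/2 = 13.8 kHz, passes unchanged.
103 kHz mod fs = 20.2 kHz.
20.2 kHz > fs/2 = 13.8 kHz, folds to fs − 20.2 kHz = 7.4 kHz.
120.8 kHz mod fs = 10.4 kHz.
10.4 kHz ≤ fs/2 = 13.8 kHz, appears at 10.4 kHz.
Distinct values: {7.4 kHz, 10.4 kHz, 11.4 kHz, 12.8 kHz} → 4.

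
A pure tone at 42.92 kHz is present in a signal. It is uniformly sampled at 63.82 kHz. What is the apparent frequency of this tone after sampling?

20.9 kHz

42.92 kHz > fs/2 = 31.91 kHz, folds to fs − 42.92 kHz = 20.9 kHz.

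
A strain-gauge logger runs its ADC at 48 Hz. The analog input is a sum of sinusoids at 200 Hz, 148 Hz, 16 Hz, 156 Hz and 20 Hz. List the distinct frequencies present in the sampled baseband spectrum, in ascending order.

fs/2 = 24 Hz.
200 Hz mod fs = 8 Hz.
8 Hz ≤ fs/2 = 24 Hz, appears at 8 Hz.
148 Hz mod fs = 4 Hz.
4 Hz ≤ fs/2 = 24 Hz, appears at 4 Hz.
16 Hz ≤ fs/2 = 24 Hz, passes unchanged.
156 Hz mod fs = 12 Hz.
12 Hz ≤ fs/2 = 24 Hz, appears at 12 Hz.
20 Hz ≤ fs/2 = 24 Hz, passes unchanged.
Distinct values: {4 Hz, 8 Hz, 12 Hz, 16 Hz, 20 Hz}.

4 Hz, 8 Hz, 12 Hz, 16 Hz, 20 Hz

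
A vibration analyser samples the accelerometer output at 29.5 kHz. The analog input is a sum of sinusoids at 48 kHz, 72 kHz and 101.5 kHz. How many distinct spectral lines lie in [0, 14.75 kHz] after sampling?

fs/2 = 14.75 kHz.
48 kHz mod fs = 18.5 kHz.
18.5 kHz > fs/2 = 14.75 kHz, folds to fs − 18.5 kHz = 11 kHz.
72 kHz mod fs = 13 kHz.
13 kHz ≤ fs/2 = 14.75 kHz, appears at 13 kHz.
101.5 kHz mod fs = 13 kHz.
13 kHz ≤ fs/2 = 14.75 kHz, appears at 13 kHz.
Distinct values: {11 kHz, 13 kHz} → 2.

2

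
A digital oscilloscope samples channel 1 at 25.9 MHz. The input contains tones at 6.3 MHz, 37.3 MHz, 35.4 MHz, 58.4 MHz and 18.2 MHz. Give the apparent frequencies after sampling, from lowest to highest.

6.3 MHz, 6.6 MHz, 7.7 MHz, 9.5 MHz, 11.4 MHz

fs/2 = 12.95 MHz.
6.3 MHz ≤ fs/2 = 12.95 MHz, passes unchanged.
37.3 MHz mod fs = 11.4 MHz.
11.4 MHz ≤ fs/2 = 12.95 MHz, appears at 11.4 MHz.
35.4 MHz mod fs = 9.5 MHz.
9.5 MHz ≤ fs/2 = 12.95 MHz, appears at 9.5 MHz.
58.4 MHz mod fs = 6.6 MHz.
6.6 MHz ≤ fs/2 = 12.95 MHz, appears at 6.6 MHz.
18.2 MHz > fs/2 = 12.95 MHz, folds to fs − 18.2 MHz = 7.7 MHz.
Distinct values: {6.3 MHz, 6.6 MHz, 7.7 MHz, 9.5 MHz, 11.4 MHz}.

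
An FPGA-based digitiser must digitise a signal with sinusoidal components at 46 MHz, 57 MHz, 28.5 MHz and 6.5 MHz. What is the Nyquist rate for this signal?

114 MHz

Highest-frequency component: 57 MHz.
Nyquist rate = 2 × 57 MHz = 114 MHz.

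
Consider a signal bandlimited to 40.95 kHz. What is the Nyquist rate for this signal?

81.9 kHz

Nyquist rate = 2 × 40.95 kHz = 81.9 kHz.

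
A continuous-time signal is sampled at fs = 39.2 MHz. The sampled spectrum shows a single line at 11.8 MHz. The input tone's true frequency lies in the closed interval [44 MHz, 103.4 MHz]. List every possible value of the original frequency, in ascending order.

Frequencies that alias to 11.8 MHz are k·fs ± 11.8 MHz for integer k ≥ 0.
k=0: 11.8 MHz.
k=1: 27.4 MHz, 51 MHz.
k=2: 66.6 MHz, 90.2 MHz.
k=3: 105.8 MHz, 129.4 MHz.
Within [44 MHz, 103.4 MHz]: 51 MHz, 66.6 MHz, 90.2 MHz.

51 MHz, 66.6 MHz, 90.2 MHz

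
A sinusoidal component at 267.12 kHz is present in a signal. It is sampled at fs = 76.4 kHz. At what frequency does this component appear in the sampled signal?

267.12 kHz mod fs = 37.92 kHz.
37.92 kHz ≤ fs/2 = 38.2 kHz, appears at 37.92 kHz.

37.92 kHz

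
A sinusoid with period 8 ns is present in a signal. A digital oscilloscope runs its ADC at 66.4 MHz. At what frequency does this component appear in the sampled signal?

7.8 MHz

T = 8 ns → f = 1/T = 125 MHz.
125 MHz mod fs = 58.6 MHz.
58.6 MHz > fs/2 = 33.2 MHz, folds to fs − 58.6 MHz = 7.8 MHz.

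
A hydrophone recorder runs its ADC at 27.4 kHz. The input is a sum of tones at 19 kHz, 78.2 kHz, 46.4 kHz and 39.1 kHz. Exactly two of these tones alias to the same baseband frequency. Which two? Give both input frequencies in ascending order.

19 kHz, 46.4 kHz

fs/2 = 13.7 kHz.
19 kHz > fs/2 = 13.7 kHz, folds to fs − 19 kHz = 8.4 kHz.
78.2 kHz mod fs = 23.4 kHz.
23.4 kHz > fs/2 = 13.7 kHz, folds to fs − 23.4 kHz = 4 kHz.
46.4 kHz mod fs = 19 kHz.
19 kHz > fs/2 = 13.7 kHz, folds to fs − 19 kHz = 8.4 kHz.
39.1 kHz mod fs = 11.7 kHz.
11.7 kHz ≤ fs/2 = 13.7 kHz, appears at 11.7 kHz.
19 kHz and 46.4 kHz both map to 8.4 kHz.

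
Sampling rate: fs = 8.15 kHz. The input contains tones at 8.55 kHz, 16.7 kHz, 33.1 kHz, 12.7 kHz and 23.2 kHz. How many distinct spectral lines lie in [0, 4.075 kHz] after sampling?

4

fs/2 = 4.075 kHz.
8.55 kHz mod fs = 0.4 kHz.
0.4 kHz ≤ fs/2 = 4.075 kHz, appears at 0.4 kHz.
16.7 kHz mod fs = 0.4 kHz.
0.4 kHz ≤ fs/2 = 4.075 kHz, appears at 0.4 kHz.
33.1 kHz mod fs = 0.5 kHz.
0.5 kHz ≤ fs/2 = 4.075 kHz, appears at 0.5 kHz.
12.7 kHz mod fs = 4.55 kHz.
4.55 kHz > fs/2 = 4.075 kHz, folds to fs − 4.55 kHz = 3.6 kHz.
23.2 kHz mod fs = 6.9 kHz.
6.9 kHz > fs/2 = 4.075 kHz, folds to fs − 6.9 kHz = 1.25 kHz.
Distinct values: {0.4 kHz, 0.5 kHz, 1.25 kHz, 3.6 kHz} → 4.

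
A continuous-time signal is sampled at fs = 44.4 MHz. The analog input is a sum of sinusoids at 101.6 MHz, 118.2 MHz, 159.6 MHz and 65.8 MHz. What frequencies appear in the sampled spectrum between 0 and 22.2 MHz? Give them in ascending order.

fs/2 = 22.2 MHz.
101.6 MHz mod fs = 12.8 MHz.
12.8 MHz ≤ fs/2 = 22.2 MHz, appears at 12.8 MHz.
118.2 MHz mod fs = 29.4 MHz.
29.4 MHz > fs/2 = 22.2 MHz, folds to fs − 29.4 MHz = 15 MHz.
159.6 MHz mod fs = 26.4 MHz.
26.4 MHz > fs/2 = 22.2 MHz, folds to fs − 26.4 MHz = 18 MHz.
65.8 MHz mod fs = 21.4 MHz.
21.4 MHz ≤ fs/2 = 22.2 MHz, appears at 21.4 MHz.
Distinct values: {12.8 MHz, 15 MHz, 18 MHz, 21.4 MHz}.

12.8 MHz, 15 MHz, 18 MHz, 21.4 MHz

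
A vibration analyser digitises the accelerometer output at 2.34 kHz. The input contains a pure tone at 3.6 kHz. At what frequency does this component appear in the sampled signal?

3.6 kHz mod fs = 1.26 kHz.
1.26 kHz > fs/2 = 1.17 kHz, folds to fs − 1.26 kHz = 1.08 kHz.

1.08 kHz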